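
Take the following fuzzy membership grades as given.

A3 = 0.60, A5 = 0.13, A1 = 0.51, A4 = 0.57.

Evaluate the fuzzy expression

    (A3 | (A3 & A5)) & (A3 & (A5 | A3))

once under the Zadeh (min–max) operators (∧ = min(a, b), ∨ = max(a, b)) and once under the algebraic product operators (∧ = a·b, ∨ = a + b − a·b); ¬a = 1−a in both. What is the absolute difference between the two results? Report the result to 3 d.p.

Under Zadeh (min–max):
  A3 & A5 = min(a, b) on (0.60, 0.13) = 0.13
  A3 | (A3 & A5) = max(a, b) on (0.60, 0.13) = 0.60
  A5 | A3 = max(a, b) on (0.13, 0.60) = 0.60
  A3 & (A5 | A3) = min(a, b) on (0.60, 0.60) = 0.60
  (A3 | (A3 & A5)) & (A3 & (A5 | A3)) = min(a, b) on (0.60, 0.60) = 0.60
  → value = 0.6000
Under algebraic product:
  A3 & A5 = a·b on (0.6000, 0.1300) = 0.0780
  A3 | (A3 & A5) = a + b − a·b on (0.6000, 0.0780) = 0.6312
  A5 | A3 = a + b − a·b on (0.1300, 0.6000) = 0.6520
  A3 & (A5 | A3) = a·b on (0.6000, 0.6520) = 0.3912
  (A3 | (A3 & A5)) & (A3 & (A5 | A3)) = a·b on (0.6312, 0.3912) = 0.2469
  → value = 0.2469
|0.6000 − 0.2469| = 0.353

0.353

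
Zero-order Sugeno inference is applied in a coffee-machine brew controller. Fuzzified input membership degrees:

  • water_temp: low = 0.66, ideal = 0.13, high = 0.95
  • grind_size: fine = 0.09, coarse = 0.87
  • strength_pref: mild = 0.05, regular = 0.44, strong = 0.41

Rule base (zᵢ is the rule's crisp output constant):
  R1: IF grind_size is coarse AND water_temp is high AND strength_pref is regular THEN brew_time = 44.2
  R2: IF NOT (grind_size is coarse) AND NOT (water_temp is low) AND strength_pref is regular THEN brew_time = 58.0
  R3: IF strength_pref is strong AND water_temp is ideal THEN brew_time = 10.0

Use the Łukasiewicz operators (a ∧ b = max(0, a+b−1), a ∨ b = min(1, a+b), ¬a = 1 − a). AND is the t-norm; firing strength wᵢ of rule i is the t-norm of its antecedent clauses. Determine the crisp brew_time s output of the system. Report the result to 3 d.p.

R1 (z=44.2): coarse=0.87, high=0.95, regular=0.44; AND[max(0, a+b−1)] → w = 0.26
R2 (z=58.0): ¬coarse=1−0.87=0.13, ¬low=1−0.66=0.34, regular=0.44; AND[max(0, a+b−1)] → w = 0.00
R3 (z=10.0): strong=0.41, ideal=0.13; AND[max(0, a+b−1)] → w = 0.00
Weighted average = (0.26·44.2 + 0.00·58.0 + 0.00·10.0) / (0.26 + 0.00 + 0.00)
  = 11.4920 / 0.2600 = 44.200

44.200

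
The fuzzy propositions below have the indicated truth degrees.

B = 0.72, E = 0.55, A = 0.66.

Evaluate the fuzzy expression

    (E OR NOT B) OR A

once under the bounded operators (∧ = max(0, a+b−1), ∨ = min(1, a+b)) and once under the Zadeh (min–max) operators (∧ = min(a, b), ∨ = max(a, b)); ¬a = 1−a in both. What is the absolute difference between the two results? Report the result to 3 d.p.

0.340

Under bounded:
  NOT B = 1 − 0.72 = 0.28
  E OR NOT B = min(1, a+b) on (0.55, 0.28) = 0.83
  (E OR NOT B) OR A = min(1, a+b) on (0.83, 0.66) = 1.00
  → value = 1.0000
Under Zadeh (min–max):
  NOT B = 1 − 0.72 = 0.28
  E OR NOT B = max(a, b) on (0.55, 0.28) = 0.55
  (E OR NOT B) OR A = max(a, b) on (0.55, 0.66) = 0.66
  → value = 0.6600
|1.0000 − 0.6600| = 0.340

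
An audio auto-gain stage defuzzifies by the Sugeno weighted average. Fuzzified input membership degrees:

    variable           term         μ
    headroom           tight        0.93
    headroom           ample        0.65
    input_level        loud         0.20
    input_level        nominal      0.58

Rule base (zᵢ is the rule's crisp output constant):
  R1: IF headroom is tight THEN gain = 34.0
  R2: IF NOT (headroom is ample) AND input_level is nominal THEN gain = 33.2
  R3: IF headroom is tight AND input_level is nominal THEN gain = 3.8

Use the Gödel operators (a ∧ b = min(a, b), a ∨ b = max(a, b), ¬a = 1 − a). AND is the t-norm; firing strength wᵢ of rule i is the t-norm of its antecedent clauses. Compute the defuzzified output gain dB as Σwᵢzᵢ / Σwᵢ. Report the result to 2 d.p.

R1 (z=34.0): tight=0.93 → w = 0.93
R2 (z=33.2): ¬ample=1−0.65=0.35, nominal=0.58; AND[min(a, b)] → w = 0.35
R3 (z=3.8): tight=0.93, nominal=0.58; AND[min(a, b)] → w = 0.58
Weighted average = (0.93·34.0 + 0.35·33.2 + 0.58·3.8) / (0.93 + 0.35 + 0.58)
  = 45.4440 / 1.8600 = 24.43

24.43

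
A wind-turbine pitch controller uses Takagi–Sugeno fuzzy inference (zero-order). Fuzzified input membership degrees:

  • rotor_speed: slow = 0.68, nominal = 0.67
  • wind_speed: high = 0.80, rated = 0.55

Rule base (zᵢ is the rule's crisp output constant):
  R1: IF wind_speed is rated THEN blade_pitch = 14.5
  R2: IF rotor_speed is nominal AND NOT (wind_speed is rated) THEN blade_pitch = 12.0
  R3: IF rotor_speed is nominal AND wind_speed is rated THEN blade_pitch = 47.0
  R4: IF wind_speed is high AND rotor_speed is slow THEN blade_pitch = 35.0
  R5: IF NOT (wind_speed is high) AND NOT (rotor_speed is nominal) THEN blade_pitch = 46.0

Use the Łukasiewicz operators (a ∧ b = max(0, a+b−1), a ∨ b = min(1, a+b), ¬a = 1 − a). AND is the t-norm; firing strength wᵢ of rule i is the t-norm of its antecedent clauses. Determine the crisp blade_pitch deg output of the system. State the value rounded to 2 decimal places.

R1 (z=14.5): rated=0.55 → w = 0.55
R2 (z=12.0): nominal=0.67, ¬rated=1−0.55=0.45; AND[max(0, a+b−1)] → w = 0.12
R3 (z=47.0): nominal=0.67, rated=0.55; AND[max(0, a+b−1)] → w = 0.22
R4 (z=35.0): high=0.80, slow=0.68; AND[max(0, a+b−1)] → w = 0.48
R5 (z=46.0): ¬high=1−0.80=0.20, ¬nominal=1−0.67=0.33; AND[max(0, a+b−1)] → w = 0.00
Weighted average = (0.55·14.5 + 0.12·12.0 + 0.22·47.0 + 0.48·35.0 + 0.00·46.0) / (0.55 + 0.12 + 0.22 + 0.48 + 0.00)
  = 36.5550 / 1.3700 = 26.68

26.68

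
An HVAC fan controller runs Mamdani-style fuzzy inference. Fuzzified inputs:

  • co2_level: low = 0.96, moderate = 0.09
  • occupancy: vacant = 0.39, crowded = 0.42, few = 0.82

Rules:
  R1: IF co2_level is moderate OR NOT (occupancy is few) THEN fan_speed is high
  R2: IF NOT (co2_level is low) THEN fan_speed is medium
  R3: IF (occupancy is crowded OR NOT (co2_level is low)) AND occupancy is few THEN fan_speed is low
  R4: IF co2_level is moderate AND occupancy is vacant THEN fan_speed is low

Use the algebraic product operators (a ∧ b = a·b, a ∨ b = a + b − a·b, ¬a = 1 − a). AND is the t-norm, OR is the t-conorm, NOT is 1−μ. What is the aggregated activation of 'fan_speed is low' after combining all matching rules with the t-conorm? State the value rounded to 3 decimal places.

R1: moderate=0.09, ¬few=1−0.82=0.18; OR[a + b − a·b] → w = 0.2538
R2: ¬low=1−0.96=0.04 → w = 0.0400
R3: (crowded=0.42 OR ¬low=1−0.96=0.04) = 0.4432; AND[a·b] with few=0.82 → w = 0.3634
R4: moderate=0.09, vacant=0.39; AND[a·b] → w = 0.0351
Rules with consequent 'low': {R3, R4} → strengths 0.3634, 0.0351
Aggregate via t-conorm [a + b − a·b]: 0.3858

0.386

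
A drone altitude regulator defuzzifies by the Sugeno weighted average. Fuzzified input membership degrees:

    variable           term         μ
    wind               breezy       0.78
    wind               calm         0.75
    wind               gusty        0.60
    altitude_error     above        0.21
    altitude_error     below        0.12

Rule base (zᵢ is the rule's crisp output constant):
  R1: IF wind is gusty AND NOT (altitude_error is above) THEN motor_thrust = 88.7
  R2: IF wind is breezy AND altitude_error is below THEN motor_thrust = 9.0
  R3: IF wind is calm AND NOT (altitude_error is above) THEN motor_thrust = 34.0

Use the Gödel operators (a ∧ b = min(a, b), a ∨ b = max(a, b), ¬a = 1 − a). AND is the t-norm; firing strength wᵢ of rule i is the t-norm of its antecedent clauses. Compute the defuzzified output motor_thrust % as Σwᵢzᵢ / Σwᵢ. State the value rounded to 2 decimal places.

R1 (z=88.7): gusty=0.60, ¬above=1−0.21=0.79; AND[min(a, b)] → w = 0.60
R2 (z=9.0): breezy=0.78, below=0.12; AND[min(a, b)] → w = 0.12
R3 (z=34.0): calm=0.75, ¬above=1−0.21=0.79; AND[min(a, b)] → w = 0.75
Weighted average = (0.60·88.7 + 0.12·9.0 + 0.75·34.0) / (0.60 + 0.12 + 0.75)
  = 79.8000 / 1.4700 = 54.29

54.29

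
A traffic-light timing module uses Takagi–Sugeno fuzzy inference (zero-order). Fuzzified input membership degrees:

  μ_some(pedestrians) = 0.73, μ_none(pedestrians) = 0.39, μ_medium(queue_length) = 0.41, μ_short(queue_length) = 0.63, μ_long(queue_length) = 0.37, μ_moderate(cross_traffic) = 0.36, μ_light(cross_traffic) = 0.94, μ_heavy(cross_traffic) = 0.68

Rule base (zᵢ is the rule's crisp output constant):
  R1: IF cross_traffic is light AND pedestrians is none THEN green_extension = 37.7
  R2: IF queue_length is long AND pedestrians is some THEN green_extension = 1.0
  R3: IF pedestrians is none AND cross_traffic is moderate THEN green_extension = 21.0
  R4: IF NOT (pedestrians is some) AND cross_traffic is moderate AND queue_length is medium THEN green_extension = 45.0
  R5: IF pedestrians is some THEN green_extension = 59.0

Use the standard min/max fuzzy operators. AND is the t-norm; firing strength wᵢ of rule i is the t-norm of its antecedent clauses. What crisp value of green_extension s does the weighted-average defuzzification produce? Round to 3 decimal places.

R1 (z=37.7): light=0.94, none=0.39; AND[min(a, b)] → w = 0.39
R2 (z=1.0): long=0.37, some=0.73; AND[min(a, b)] → w = 0.37
R3 (z=21.0): none=0.39, moderate=0.36; AND[min(a, b)] → w = 0.36
R4 (z=45.0): ¬some=1−0.73=0.27, moderate=0.36, medium=0.41; AND[min(a, b)] → w = 0.27
R5 (z=59.0): some=0.73 → w = 0.73
Weighted average = (0.39·37.7 + 0.37·1.0 + 0.36·21.0 + 0.27·45.0 + 0.73·59.0) / (0.39 + 0.37 + 0.36 + 0.27 + 0.73)
  = 77.8530 / 2.1200 = 36.723

36.723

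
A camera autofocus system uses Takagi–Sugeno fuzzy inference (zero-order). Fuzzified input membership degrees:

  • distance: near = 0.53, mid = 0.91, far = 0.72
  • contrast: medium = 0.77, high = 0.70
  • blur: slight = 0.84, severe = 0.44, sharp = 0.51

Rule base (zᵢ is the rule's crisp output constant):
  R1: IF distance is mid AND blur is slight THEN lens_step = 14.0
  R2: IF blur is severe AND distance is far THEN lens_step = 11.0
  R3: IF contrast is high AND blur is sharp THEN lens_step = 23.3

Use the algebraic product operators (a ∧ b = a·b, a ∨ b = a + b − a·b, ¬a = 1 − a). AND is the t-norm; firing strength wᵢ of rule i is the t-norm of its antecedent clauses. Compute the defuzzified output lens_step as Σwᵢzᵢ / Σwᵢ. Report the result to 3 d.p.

R1 (z=14.0): mid=0.91, slight=0.84; AND[a·b] → w = 0.7644
R2 (z=11.0): severe=0.44, far=0.72; AND[a·b] → w = 0.3168
R3 (z=23.3): high=0.70, sharp=0.51; AND[a·b] → w = 0.3570
Weighted average = (0.7644·14.0 + 0.3168·11.0 + 0.3570·23.3) / (0.7644 + 0.3168 + 0.3570)
  = 22.5045 / 1.4382 = 15.648

15.648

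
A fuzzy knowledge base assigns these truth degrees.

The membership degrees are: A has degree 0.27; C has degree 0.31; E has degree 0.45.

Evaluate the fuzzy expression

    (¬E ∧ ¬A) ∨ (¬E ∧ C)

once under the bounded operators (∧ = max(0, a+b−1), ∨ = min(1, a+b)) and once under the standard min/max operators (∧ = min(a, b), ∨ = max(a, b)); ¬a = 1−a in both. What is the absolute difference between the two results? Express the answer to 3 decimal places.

Under bounded:
  ¬E = 1 − 0.45 = 0.55
  ¬A = 1 − 0.27 = 0.73
  ¬E ∧ ¬A = max(0, a+b−1) on (0.55, 0.73) = 0.28
  ¬E = 1 − 0.45 = 0.55
  ¬E ∧ C = max(0, a+b−1) on (0.55, 0.31) = 0.00
  (¬E ∧ ¬A) ∨ (¬E ∧ C) = min(1, a+b) on (0.28, 0.00) = 0.28
  → value = 0.2800
Under standard min/max:
  ¬E = 1 − 0.45 = 0.55
  ¬A = 1 − 0.27 = 0.73
  ¬E ∧ ¬A = min(a, b) on (0.55, 0.73) = 0.55
  ¬E = 1 − 0.45 = 0.55
  ¬E ∧ C = min(a, b) on (0.55, 0.31) = 0.31
  (¬E ∧ ¬A) ∨ (¬E ∧ C) = max(a, b) on (0.55, 0.31) = 0.55
  → value = 0.5500
|0.2800 − 0.5500| = 0.270

0.270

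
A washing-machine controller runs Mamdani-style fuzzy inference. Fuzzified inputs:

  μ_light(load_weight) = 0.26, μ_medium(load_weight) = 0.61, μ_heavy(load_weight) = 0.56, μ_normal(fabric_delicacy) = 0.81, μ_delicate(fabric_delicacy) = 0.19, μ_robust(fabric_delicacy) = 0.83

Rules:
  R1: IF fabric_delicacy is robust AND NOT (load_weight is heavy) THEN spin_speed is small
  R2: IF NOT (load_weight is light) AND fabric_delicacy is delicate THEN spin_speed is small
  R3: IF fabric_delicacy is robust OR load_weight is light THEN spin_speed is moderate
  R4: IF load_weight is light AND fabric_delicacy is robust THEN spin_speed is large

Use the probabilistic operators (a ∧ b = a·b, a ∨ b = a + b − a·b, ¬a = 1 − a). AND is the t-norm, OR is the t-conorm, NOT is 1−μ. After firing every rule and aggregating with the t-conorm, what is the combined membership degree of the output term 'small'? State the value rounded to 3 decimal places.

0.454

R1: robust=0.83, ¬heavy=1−0.56=0.44; AND[a·b] → w = 0.3652
R2: ¬light=1−0.26=0.74, delicate=0.19; AND[a·b] → w = 0.1406
R3: robust=0.83, light=0.26; OR[a + b − a·b] → w = 0.8742
R4: light=0.26, robust=0.83; AND[a·b] → w = 0.2158
Rules with consequent 'small': {R1, R2} → strengths 0.3652, 0.1406
Aggregate via t-conorm [a + b − a·b]: 0.4545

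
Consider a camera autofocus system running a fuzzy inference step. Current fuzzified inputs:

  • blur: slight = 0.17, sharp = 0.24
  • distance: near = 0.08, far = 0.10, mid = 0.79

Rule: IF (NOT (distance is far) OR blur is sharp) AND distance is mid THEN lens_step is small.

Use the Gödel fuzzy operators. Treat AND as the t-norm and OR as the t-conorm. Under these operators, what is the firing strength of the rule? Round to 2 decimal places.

firing strength: (¬far=1−0.10=0.90 OR sharp=0.24) = 0.90; AND[min(a, b)] with mid=0.79 → w = 0.79

0.79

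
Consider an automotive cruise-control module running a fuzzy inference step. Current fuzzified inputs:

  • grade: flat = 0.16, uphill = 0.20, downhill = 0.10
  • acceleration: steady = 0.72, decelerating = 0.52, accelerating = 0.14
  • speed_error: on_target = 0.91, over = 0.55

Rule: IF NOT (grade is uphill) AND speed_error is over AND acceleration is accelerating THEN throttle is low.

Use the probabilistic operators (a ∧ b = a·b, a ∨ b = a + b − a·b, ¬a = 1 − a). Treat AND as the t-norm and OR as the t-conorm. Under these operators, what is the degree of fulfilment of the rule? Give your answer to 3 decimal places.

0.062

firing strength: ¬uphill=1−0.20=0.80, over=0.55, accelerating=0.14; AND[a·b] → w = 0.0616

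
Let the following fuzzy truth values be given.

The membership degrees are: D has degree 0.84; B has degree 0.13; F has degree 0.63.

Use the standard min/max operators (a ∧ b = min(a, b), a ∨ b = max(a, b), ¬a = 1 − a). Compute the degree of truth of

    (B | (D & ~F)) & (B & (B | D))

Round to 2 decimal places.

~F = 1 − 0.63 = 0.37
D & ~F = min(a, b) on (0.84, 0.37) = 0.37
B | (D & ~F) = max(a, b) on (0.13, 0.37) = 0.37
B | D = max(a, b) on (0.13, 0.84) = 0.84
B & (B | D) = min(a, b) on (0.13, 0.84) = 0.13
(B | (D & ~F)) & (B & (B | D)) = min(a, b) on (0.37, 0.13) = 0.13

0.13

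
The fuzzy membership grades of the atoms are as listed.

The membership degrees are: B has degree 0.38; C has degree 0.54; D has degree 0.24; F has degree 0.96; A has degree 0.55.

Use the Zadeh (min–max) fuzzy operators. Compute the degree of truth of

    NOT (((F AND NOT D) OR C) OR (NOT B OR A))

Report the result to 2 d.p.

NOT D = 1 − 0.24 = 0.76
F AND NOT D = min(a, b) on (0.96, 0.76) = 0.76
(F AND NOT D) OR C = max(a, b) on (0.76, 0.54) = 0.76
NOT B = 1 − 0.38 = 0.62
NOT B OR A = max(a, b) on (0.62, 0.55) = 0.62
((F AND NOT D) OR C) OR (NOT B OR A) = max(a, b) on (0.76, 0.62) = 0.76
NOT (((F AND NOT D) OR C) OR (NOT B OR A)) = 1 − 0.76 = 0.24

0.24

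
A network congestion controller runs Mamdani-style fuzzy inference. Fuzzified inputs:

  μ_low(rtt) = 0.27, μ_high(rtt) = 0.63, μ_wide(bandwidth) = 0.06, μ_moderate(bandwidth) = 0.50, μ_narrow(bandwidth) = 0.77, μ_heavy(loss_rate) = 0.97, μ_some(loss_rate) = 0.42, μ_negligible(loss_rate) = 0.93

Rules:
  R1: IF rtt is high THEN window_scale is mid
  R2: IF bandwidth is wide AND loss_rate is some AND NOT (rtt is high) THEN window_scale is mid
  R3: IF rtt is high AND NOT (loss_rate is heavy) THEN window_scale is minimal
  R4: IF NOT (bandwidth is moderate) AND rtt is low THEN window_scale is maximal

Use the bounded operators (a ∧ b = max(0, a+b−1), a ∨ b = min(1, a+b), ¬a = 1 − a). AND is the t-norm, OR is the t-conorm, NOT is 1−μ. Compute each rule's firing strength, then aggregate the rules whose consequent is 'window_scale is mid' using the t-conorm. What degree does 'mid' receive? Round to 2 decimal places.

R1: high=0.63 → w = 0.63
R2: wide=0.06, some=0.42, ¬high=1−0.63=0.37; AND[max(0, a+b−1)] → w = 0.00
R3: high=0.63, ¬heavy=1−0.97=0.03; AND[max(0, a+b−1)] → w = 0.00
R4: ¬moderate=1−0.50=0.50, low=0.27; AND[max(0, a+b−1)] → w = 0.00
Rules with consequent 'mid': {R1, R2} → strengths 0.63, 0.00
Aggregate via t-conorm [min(1, a+b)]: 0.63

0.63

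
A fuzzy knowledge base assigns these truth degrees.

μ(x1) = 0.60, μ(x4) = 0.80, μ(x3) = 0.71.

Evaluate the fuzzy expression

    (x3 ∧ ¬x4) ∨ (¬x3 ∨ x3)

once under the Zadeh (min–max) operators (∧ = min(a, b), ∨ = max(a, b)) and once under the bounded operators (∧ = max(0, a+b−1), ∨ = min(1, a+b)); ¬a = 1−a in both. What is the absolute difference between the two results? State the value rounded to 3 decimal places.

Under Zadeh (min–max):
  ¬x4 = 1 − 0.80 = 0.20
  x3 ∧ ¬x4 = min(a, b) on (0.71, 0.20) = 0.20
  ¬x3 = 1 − 0.71 = 0.29
  ¬x3 ∨ x3 = max(a, b) on (0.29, 0.71) = 0.71
  (x3 ∧ ¬x4) ∨ (¬x3 ∨ x3) = max(a, b) on (0.20, 0.71) = 0.71
  → value = 0.7100
Under bounded:
  ¬x4 = 1 − 0.80 = 0.20
  x3 ∧ ¬x4 = max(0, a+b−1) on (0.71, 0.20) = 0.00
  ¬x3 = 1 − 0.71 = 0.29
  ¬x3 ∨ x3 = min(1, a+b) on (0.29, 0.71) = 1.00
  (x3 ∧ ¬x4) ∨ (¬x3 ∨ x3) = min(1, a+b) on (0.00, 1.00) = 1.00
  → value = 1.0000
|0.7100 − 1.0000| = 0.290

0.290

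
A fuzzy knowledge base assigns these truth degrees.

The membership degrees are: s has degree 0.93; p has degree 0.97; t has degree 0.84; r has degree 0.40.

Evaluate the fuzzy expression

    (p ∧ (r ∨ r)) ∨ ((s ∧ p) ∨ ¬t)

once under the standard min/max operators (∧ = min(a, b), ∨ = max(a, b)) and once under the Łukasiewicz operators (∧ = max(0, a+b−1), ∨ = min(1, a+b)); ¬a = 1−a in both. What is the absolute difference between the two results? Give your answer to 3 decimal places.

0.070

Under standard min/max:
  r ∨ r = max(a, b) on (0.40, 0.40) = 0.40
  p ∧ (r ∨ r) = min(a, b) on (0.97, 0.40) = 0.40
  s ∧ p = min(a, b) on (0.93, 0.97) = 0.93
  ¬t = 1 − 0.84 = 0.16
  (s ∧ p) ∨ ¬t = max(a, b) on (0.93, 0.16) = 0.93
  (p ∧ (r ∨ r)) ∨ ((s ∧ p) ∨ ¬t) = max(a, b) on (0.40, 0.93) = 0.93
  → value = 0.9300
Under Łukasiewicz:
  r ∨ r = min(1, a+b) on (0.40, 0.40) = 0.80
  p ∧ (r ∨ r) = max(0, a+b−1) on (0.97, 0.80) = 0.77
  s ∧ p = max(0, a+b−1) on (0.93, 0.97) = 0.90
  ¬t = 1 − 0.84 = 0.16
  (s ∧ p) ∨ ¬t = min(1, a+b) on (0.90, 0.16) = 1.00
  (p ∧ (r ∨ r)) ∨ ((s ∧ p) ∨ ¬t) = min(1, a+b) on (0.77, 1.00) = 1.00
  → value = 1.0000
|0.9300 − 1.0000| = 0.070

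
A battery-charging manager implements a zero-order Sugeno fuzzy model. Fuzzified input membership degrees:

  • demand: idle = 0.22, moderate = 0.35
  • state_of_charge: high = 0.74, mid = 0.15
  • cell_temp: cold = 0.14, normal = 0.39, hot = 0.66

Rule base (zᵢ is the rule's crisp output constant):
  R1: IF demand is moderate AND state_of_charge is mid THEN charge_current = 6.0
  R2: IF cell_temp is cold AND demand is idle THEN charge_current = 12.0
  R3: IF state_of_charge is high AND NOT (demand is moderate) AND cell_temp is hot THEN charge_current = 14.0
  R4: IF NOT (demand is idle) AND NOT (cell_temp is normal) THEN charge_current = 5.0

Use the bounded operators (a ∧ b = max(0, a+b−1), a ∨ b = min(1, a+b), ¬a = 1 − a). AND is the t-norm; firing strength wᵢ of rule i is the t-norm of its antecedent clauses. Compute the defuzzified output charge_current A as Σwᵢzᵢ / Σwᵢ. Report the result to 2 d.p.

R1 (z=6.0): moderate=0.35, mid=0.15; AND[max(0, a+b−1)] → w = 0.00
R2 (z=12.0): cold=0.14, idle=0.22; AND[max(0, a+b−1)] → w = 0.00
R3 (z=14.0): high=0.74, ¬moderate=1−0.35=0.65, hot=0.66; AND[max(0, a+b−1)] → w = 0.05
R4 (z=5.0): ¬idle=1−0.22=0.78, ¬normal=1−0.39=0.61; AND[max(0, a+b−1)] → w = 0.39
Weighted average = (0.00·6.0 + 0.00·12.0 + 0.05·14.0 + 0.39·5.0) / (0.00 + 0.00 + 0.05 + 0.39)
  = 2.6500 / 0.4400 = 6.02

6.02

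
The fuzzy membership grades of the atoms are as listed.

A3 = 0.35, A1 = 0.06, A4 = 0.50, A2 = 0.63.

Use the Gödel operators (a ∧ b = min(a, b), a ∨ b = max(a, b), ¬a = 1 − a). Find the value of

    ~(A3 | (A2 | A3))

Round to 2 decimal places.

A2 | A3 = max(a, b) on (0.63, 0.35) = 0.63
A3 | (A2 | A3) = max(a, b) on (0.35, 0.63) = 0.63
~(A3 | (A2 | A3)) = 1 − 0.63 = 0.37

0.37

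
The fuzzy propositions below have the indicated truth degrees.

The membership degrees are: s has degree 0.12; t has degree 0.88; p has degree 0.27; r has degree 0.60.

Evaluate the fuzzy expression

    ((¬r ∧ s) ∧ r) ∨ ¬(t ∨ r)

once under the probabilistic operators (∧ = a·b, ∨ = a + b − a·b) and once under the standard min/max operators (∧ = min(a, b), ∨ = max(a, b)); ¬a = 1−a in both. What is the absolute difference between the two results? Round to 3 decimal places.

0.045

Under probabilistic:
  ¬r = 1 − 0.6000 = 0.4000
  ¬r ∧ s = a·b on (0.4000, 0.1200) = 0.0480
  (¬r ∧ s) ∧ r = a·b on (0.0480, 0.6000) = 0.0288
  t ∨ r = a + b − a·b on (0.8800, 0.6000) = 0.9520
  ¬(t ∨ r) = 1 − 0.9520 = 0.0480
  ((¬r ∧ s) ∧ r) ∨ ¬(t ∨ r) = a + b − a·b on (0.0288, 0.0480) = 0.0754
  → value = 0.0754
Under standard min/max:
  ¬r = 1 − 0.60 = 0.40
  ¬r ∧ s = min(a, b) on (0.40, 0.12) = 0.12
  (¬r ∧ s) ∧ r = min(a, b) on (0.12, 0.60) = 0.12
  t ∨ r = max(a, b) on (0.88, 0.60) = 0.88
  ¬(t ∨ r) = 1 − 0.88 = 0.12
  ((¬r ∧ s) ∧ r) ∨ ¬(t ∨ r) = max(a, b) on (0.12, 0.12) = 0.12
  → value = 0.1200
|0.0754 − 0.1200| = 0.045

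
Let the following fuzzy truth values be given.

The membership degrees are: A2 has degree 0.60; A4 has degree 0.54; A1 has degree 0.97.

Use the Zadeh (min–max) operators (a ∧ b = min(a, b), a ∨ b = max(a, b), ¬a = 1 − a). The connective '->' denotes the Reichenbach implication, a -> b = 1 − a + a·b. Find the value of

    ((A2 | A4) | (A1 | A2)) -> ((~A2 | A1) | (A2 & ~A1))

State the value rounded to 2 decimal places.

A2 | A4 = max(a, b) on (0.60, 0.54) = 0.60
A1 | A2 = max(a, b) on (0.97, 0.60) = 0.97
(A2 | A4) | (A1 | A2) = max(a, b) on (0.60, 0.97) = 0.97
~A2 = 1 − 0.60 = 0.40
~A2 | A1 = max(a, b) on (0.40, 0.97) = 0.97
~A1 = 1 − 0.97 = 0.03
A2 & ~A1 = min(a, b) on (0.60, 0.03) = 0.03
(~A2 | A1) | (A2 & ~A1) = max(a, b) on (0.97, 0.03) = 0.97
((A2 | A4) | (A1 | A2)) -> ((~A2 | A1) | (A2 & ~A1))  [Reichenbach: 1 − a + a·b] with a=0.97, b=0.97 → 0.97

0.97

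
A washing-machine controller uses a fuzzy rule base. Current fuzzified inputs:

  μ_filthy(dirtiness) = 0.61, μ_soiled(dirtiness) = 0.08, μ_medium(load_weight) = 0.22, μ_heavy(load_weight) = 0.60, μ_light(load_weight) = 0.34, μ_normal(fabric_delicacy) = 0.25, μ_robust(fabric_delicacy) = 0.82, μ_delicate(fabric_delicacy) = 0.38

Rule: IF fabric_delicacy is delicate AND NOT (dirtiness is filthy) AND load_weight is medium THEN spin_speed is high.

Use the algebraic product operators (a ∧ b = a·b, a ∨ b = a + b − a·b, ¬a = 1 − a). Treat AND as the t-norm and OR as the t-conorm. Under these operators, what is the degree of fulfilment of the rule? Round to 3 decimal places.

firing strength: delicate=0.38, ¬filthy=1−0.61=0.39, medium=0.22; AND[a·b] → w = 0.0326

0.033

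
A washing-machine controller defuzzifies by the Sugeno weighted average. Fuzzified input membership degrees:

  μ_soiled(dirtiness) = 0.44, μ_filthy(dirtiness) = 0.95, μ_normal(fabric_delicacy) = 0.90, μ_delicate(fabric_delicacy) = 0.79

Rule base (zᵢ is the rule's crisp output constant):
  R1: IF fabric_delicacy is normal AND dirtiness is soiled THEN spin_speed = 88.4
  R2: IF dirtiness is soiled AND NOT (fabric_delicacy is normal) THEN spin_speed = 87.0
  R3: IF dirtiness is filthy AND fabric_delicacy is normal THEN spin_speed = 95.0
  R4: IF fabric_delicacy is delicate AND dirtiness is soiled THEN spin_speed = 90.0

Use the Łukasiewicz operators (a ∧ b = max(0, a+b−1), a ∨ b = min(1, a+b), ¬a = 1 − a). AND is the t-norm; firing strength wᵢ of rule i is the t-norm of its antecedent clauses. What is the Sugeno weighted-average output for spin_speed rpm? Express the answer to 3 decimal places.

92.610

R1 (z=88.4): normal=0.90, soiled=0.44; AND[max(0, a+b−1)] → w = 0.34
R2 (z=87.0): soiled=0.44, ¬normal=1−0.90=0.10; AND[max(0, a+b−1)] → w = 0.00
R3 (z=95.0): filthy=0.95, normal=0.90; AND[max(0, a+b−1)] → w = 0.85
R4 (z=90.0): delicate=0.79, soiled=0.44; AND[max(0, a+b−1)] → w = 0.23
Weighted average = (0.34·88.4 + 0.00·87.0 + 0.85·95.0 + 0.23·90.0) / (0.34 + 0.00 + 0.85 + 0.23)
  = 131.5060 / 1.4200 = 92.610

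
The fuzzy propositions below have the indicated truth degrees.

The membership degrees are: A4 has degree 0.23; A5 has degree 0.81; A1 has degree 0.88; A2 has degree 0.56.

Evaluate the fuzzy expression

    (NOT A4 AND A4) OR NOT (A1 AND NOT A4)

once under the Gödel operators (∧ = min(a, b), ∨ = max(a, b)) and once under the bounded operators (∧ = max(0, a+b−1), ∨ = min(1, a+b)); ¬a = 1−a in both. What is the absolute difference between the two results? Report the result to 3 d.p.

0.120

Under Gödel:
  NOT A4 = 1 − 0.23 = 0.77
  NOT A4 AND A4 = min(a, b) on (0.77, 0.23) = 0.23
  NOT A4 = 1 − 0.23 = 0.77
  A1 AND NOT A4 = min(a, b) on (0.88, 0.77) = 0.77
  NOT (A1 AND NOT A4) = 1 − 0.77 = 0.23
  (NOT A4 AND A4) OR NOT (A1 AND NOT A4) = max(a, b) on (0.23, 0.23) = 0.23
  → value = 0.2300
Under bounded:
  NOT A4 = 1 − 0.23 = 0.77
  NOT A4 AND A4 = max(0, a+b−1) on (0.77, 0.23) = 0.00
  NOT A4 = 1 − 0.23 = 0.77
  A1 AND NOT A4 = max(0, a+b−1) on (0.88, 0.77) = 0.65
  NOT (A1 AND NOT A4) = 1 − 0.65 = 0.35
  (NOT A4 AND A4) OR NOT (A1 AND NOT A4) = min(1, a+b) on (0.00, 0.35) = 0.35
  → value = 0.3500
|0.2300 − 0.3500| = 0.120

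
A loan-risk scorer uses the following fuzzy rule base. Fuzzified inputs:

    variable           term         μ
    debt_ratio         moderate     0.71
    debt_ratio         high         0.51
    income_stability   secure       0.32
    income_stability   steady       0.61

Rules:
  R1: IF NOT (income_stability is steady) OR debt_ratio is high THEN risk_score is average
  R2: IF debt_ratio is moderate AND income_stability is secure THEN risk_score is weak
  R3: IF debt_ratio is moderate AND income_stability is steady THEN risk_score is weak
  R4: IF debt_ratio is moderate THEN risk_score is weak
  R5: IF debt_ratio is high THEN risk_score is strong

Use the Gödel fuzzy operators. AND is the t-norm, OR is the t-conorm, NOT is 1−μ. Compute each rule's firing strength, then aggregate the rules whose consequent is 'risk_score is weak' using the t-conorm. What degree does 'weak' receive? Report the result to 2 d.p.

R1: ¬steady=1−0.61=0.39, high=0.51; OR[max(a, b)] → w = 0.51
R2: moderate=0.71, secure=0.32; AND[min(a, b)] → w = 0.32
R3: moderate=0.71, steady=0.61; AND[min(a, b)] → w = 0.61
R4: moderate=0.71 → w = 0.71
R5: high=0.51 → w = 0.51
Rules with consequent 'weak': {R2, R3, R4} → strengths 0.32, 0.61, 0.71
Aggregate via t-conorm [max(a, b)]: 0.71

0.71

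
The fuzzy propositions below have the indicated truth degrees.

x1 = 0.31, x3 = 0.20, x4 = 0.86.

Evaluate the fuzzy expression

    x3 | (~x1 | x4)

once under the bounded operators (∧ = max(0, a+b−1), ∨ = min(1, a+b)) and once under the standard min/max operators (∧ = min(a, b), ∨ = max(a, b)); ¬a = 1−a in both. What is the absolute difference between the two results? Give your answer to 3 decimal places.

0.140

Under bounded:
  ~x1 = 1 − 0.31 = 0.69
  ~x1 | x4 = min(1, a+b) on (0.69, 0.86) = 1.00
  x3 | (~x1 | x4) = min(1, a+b) on (0.20, 1.00) = 1.00
  → value = 1.0000
Under standard min/max:
  ~x1 = 1 − 0.31 = 0.69
  ~x1 | x4 = max(a, b) on (0.69, 0.86) = 0.86
  x3 | (~x1 | x4) = max(a, b) on (0.20, 0.86) = 0.86
  → value = 0.8600
|1.0000 − 0.8600| = 0.140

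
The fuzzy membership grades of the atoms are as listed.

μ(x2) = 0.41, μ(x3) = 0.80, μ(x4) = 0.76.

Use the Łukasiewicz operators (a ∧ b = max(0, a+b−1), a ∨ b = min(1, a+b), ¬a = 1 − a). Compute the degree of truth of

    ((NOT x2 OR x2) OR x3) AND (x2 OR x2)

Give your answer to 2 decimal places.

NOT x2 = 1 − 0.41 = 0.59
NOT x2 OR x2 = min(1, a+b) on (0.59, 0.41) = 1.00
(NOT x2 OR x2) OR x3 = min(1, a+b) on (1.00, 0.80) = 1.00
x2 OR x2 = min(1, a+b) on (0.41, 0.41) = 0.82
((NOT x2 OR x2) OR x3) AND (x2 OR x2) = max(0, a+b−1) on (1.00, 0.82) = 0.82

0.82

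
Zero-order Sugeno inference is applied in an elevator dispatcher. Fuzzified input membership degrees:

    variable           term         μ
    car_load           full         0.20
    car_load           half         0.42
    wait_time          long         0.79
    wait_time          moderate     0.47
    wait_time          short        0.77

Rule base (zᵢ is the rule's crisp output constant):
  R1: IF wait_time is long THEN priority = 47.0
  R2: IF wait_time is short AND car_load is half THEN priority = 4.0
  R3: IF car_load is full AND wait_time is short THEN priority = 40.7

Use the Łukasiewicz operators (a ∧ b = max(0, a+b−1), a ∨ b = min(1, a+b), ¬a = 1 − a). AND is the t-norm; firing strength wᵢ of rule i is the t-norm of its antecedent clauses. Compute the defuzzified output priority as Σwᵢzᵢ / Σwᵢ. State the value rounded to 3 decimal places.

R1 (z=47.0): long=0.79 → w = 0.79
R2 (z=4.0): short=0.77, half=0.42; AND[max(0, a+b−1)] → w = 0.19
R3 (z=40.7): full=0.20, short=0.77; AND[max(0, a+b−1)] → w = 0.00
Weighted average = (0.79·47.0 + 0.19·4.0 + 0.00·40.7) / (0.79 + 0.19 + 0.00)
  = 37.8900 / 0.9800 = 38.663

38.663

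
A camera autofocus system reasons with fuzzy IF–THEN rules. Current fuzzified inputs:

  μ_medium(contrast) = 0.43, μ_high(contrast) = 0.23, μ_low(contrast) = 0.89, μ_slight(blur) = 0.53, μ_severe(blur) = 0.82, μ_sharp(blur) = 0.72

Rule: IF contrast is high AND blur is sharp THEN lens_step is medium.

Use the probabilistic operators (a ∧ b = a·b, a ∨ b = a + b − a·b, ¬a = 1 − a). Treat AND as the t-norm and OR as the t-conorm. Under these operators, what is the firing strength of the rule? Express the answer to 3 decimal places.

0.166

firing strength: high=0.23, sharp=0.72; AND[a·b] → w = 0.1656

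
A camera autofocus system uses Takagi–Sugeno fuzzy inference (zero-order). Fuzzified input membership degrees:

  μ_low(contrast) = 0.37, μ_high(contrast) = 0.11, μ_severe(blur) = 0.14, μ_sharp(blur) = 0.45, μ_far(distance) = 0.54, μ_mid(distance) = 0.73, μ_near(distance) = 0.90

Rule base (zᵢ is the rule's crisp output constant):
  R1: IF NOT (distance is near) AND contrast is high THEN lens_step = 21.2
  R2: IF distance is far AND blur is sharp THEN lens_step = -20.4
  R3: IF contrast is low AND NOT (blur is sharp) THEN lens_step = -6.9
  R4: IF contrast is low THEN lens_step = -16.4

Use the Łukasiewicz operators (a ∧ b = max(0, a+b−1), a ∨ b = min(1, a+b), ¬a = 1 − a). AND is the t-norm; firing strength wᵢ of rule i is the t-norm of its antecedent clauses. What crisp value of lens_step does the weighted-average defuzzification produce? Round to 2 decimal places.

-16.40

R1 (z=21.2): ¬near=1−0.90=0.10, high=0.11; AND[max(0, a+b−1)] → w = 0.00
R2 (z=-20.4): far=0.54, sharp=0.45; AND[max(0, a+b−1)] → w = 0.00
R3 (z=-6.9): low=0.37, ¬sharp=1−0.45=0.55; AND[max(0, a+b−1)] → w = 0.00
R4 (z=-16.4): low=0.37 → w = 0.37
Weighted average = (0.00·21.2 + 0.00·-20.4 + 0.00·-6.9 + 0.37·-16.4) / (0.00 + 0.00 + 0.00 + 0.37)
  = -6.0680 / 0.3700 = -16.40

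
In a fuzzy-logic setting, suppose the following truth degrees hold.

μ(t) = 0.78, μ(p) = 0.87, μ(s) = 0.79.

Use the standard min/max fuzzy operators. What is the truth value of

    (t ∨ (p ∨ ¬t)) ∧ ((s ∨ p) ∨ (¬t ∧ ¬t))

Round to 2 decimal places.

¬t = 1 − 0.78 = 0.22
p ∨ ¬t = max(a, b) on (0.87, 0.22) = 0.87
t ∨ (p ∨ ¬t) = max(a, b) on (0.78, 0.87) = 0.87
s ∨ p = max(a, b) on (0.79, 0.87) = 0.87
¬t = 1 − 0.78 = 0.22
¬t = 1 − 0.78 = 0.22
¬t ∧ ¬t = min(a, b) on (0.22, 0.22) = 0.22
(s ∨ p) ∨ (¬t ∧ ¬t) = max(a, b) on (0.87, 0.22) = 0.87
(t ∨ (p ∨ ¬t)) ∧ ((s ∨ p) ∨ (¬t ∧ ¬t)) = min(a, b) on (0.87, 0.87) = 0.87

0.87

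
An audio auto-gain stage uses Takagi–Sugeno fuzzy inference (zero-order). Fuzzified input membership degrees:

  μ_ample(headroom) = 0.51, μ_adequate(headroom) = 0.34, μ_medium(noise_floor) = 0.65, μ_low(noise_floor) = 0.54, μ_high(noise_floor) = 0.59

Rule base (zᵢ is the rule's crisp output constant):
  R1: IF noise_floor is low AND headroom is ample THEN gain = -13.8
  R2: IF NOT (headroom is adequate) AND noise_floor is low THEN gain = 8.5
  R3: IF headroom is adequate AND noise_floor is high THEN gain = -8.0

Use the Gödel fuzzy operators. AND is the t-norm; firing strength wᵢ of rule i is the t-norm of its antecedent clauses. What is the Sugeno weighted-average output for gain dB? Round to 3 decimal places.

R1 (z=-13.8): low=0.54, ample=0.51; AND[min(a, b)] → w = 0.51
R2 (z=8.5): ¬adequate=1−0.34=0.66, low=0.54; AND[min(a, b)] → w = 0.54
R3 (z=-8.0): adequate=0.34, high=0.59; AND[min(a, b)] → w = 0.34
Weighted average = (0.51·-13.8 + 0.54·8.5 + 0.34·-8.0) / (0.51 + 0.54 + 0.34)
  = -5.1680 / 1.3900 = -3.718

-3.718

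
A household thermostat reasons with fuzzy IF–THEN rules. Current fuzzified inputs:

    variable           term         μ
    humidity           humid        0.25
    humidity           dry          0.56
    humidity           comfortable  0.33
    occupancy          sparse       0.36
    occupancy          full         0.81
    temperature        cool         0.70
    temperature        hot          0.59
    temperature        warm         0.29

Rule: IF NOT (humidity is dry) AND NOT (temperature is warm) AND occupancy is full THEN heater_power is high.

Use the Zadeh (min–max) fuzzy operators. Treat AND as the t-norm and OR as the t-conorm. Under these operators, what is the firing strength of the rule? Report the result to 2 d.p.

firing strength: ¬dry=1−0.56=0.44, ¬warm=1−0.29=0.71, full=0.81; AND[min(a, b)] → w = 0.44

0.44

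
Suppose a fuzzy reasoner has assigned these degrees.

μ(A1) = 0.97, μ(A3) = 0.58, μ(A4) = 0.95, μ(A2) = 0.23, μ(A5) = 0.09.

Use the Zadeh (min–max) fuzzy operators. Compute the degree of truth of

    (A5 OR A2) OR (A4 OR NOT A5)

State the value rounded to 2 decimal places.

A5 OR A2 = max(a, b) on (0.09, 0.23) = 0.23
NOT A5 = 1 − 0.09 = 0.91
A4 OR NOT A5 = max(a, b) on (0.95, 0.91) = 0.95
(A5 OR A2) OR (A4 OR NOT A5) = max(a, b) on (0.23, 0.95) = 0.95

0.95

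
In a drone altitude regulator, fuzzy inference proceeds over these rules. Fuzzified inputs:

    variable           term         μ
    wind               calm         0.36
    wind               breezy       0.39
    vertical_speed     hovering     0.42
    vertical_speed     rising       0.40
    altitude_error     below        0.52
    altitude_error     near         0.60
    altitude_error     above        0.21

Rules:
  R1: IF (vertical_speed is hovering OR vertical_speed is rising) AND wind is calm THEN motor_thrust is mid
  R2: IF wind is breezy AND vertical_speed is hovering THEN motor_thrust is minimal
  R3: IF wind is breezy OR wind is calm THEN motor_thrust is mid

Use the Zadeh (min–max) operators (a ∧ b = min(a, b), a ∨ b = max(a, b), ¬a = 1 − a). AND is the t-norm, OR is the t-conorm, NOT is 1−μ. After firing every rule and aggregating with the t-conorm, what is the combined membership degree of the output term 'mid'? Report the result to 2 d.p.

0.39

R1: (hovering=0.42 OR rising=0.40) = 0.42; AND[min(a, b)] with calm=0.36 → w = 0.36
R2: breezy=0.39, hovering=0.42; AND[min(a, b)] → w = 0.39
R3: breezy=0.39, calm=0.36; OR[max(a, b)] → w = 0.39
Rules with consequent 'mid': {R1, R3} → strengths 0.36, 0.39
Aggregate via t-conorm [max(a, b)]: 0.39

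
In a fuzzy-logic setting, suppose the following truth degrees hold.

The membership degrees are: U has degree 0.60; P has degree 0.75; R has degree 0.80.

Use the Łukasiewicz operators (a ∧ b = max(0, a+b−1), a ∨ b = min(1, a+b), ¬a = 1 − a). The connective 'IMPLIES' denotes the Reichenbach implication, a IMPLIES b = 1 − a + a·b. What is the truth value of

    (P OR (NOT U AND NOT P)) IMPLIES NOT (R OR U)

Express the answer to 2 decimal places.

NOT U = 1 − 0.60 = 0.40
NOT P = 1 − 0.75 = 0.25
NOT U AND NOT P = max(0, a+b−1) on (0.40, 0.25) = 0.00
P OR (NOT U AND NOT P) = min(1, a+b) on (0.75, 0.00) = 0.75
R OR U = min(1, a+b) on (0.80, 0.60) = 1.00
NOT (R OR U) = 1 − 1.00 = 0.00
(P OR (NOT U AND NOT P)) IMPLIES NOT (R OR U)  [Reichenbach: 1 − a + a·b] with a=0.75, b=0.00 → 0.25

0.25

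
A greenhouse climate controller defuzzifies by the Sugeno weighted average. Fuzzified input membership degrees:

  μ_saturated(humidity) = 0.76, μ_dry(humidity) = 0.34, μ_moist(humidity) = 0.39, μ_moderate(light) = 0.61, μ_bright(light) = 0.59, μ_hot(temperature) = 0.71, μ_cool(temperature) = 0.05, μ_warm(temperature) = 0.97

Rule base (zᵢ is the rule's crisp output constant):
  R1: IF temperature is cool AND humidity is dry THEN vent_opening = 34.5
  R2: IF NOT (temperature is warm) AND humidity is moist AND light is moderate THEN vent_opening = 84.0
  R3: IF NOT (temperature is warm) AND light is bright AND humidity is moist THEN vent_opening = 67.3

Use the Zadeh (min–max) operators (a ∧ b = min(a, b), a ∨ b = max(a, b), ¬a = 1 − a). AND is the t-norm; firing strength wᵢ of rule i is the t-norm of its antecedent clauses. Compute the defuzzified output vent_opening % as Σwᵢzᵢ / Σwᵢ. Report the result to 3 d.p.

56.945

R1 (z=34.5): cool=0.05, dry=0.34; AND[min(a, b)] → w = 0.05
R2 (z=84.0): ¬warm=1−0.97=0.03, moist=0.39, moderate=0.61; AND[min(a, b)] → w = 0.03
R3 (z=67.3): ¬warm=1−0.97=0.03, bright=0.59, moist=0.39; AND[min(a, b)] → w = 0.03
Weighted average = (0.05·34.5 + 0.03·84.0 + 0.03·67.3) / (0.05 + 0.03 + 0.03)
  = 6.2640 / 0.1100 = 56.945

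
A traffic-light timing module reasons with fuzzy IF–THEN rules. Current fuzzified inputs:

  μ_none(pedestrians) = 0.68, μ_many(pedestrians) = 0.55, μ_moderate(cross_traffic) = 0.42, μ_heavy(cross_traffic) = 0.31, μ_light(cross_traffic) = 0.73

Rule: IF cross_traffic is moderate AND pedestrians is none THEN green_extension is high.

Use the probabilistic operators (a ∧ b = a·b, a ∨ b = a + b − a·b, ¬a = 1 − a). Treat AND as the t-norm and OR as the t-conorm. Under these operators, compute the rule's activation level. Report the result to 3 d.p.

firing strength: moderate=0.42, none=0.68; AND[a·b] → w = 0.2856

0.286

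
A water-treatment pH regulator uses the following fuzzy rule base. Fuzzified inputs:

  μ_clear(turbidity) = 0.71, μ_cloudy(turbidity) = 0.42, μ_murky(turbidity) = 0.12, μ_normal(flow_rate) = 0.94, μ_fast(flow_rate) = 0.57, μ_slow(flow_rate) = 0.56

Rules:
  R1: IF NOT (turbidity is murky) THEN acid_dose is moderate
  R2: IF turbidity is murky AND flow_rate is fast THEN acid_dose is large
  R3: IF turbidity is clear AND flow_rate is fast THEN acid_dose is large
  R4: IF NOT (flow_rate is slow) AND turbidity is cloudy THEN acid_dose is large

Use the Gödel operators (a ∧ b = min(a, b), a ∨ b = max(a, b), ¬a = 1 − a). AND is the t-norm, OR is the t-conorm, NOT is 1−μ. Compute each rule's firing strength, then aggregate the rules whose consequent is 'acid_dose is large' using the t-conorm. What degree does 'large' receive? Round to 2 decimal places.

0.57

R1: ¬murky=1−0.12=0.88 → w = 0.88
R2: murky=0.12, fast=0.57; AND[min(a, b)] → w = 0.12
R3: clear=0.71, fast=0.57; AND[min(a, b)] → w = 0.57
R4: ¬slow=1−0.56=0.44, cloudy=0.42; AND[min(a, b)] → w = 0.42
Rules with consequent 'large': {R2, R3, R4} → strengths 0.12, 0.57, 0.42
Aggregate via t-conorm [max(a, b)]: 0.57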